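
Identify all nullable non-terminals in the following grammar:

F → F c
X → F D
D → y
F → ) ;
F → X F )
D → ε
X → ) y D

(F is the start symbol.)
{ 'D' }

A non-terminal is nullable if it can derive ε (the empty string): either it has an ε-production, or it has a production whose right-hand side consists entirely of nullable non-terminals.

ε-productions: D → ε
So D is immediately nullable.
No further non-terminal can be added: every production for the remaining non-terminals contains a terminal or a non-nullable non-terminal.
Nullable = { 'D' }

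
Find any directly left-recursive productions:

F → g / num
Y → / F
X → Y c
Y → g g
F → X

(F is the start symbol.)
No direct left recursion

F → g / num: starts with g
Y → / F: starts with '/'
X → Y c: starts with Y
Y → g g: starts with g
F → X: starts with X

No direct left recursion found.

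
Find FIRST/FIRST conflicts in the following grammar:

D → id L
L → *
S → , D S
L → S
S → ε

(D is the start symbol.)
No FIRST/FIRST conflicts.

A FIRST/FIRST conflict occurs when two productions N → α and N → β for the same non-terminal have FIRST(α) ∩ FIRST(β) ≠ ∅ (with ε ∈ FIRST of a nullable right-hand side, so two nullable alternatives also conflict).

FIRST sets of the non-terminals at (or reachable through a nullable prefix from) the front of some alternative:
  FIRST(S) = { ',', ε }

Productions for L:
  L → *: FIRST = { '*' }
  L → S: FIRST = { ',', ε }
Productions for S:
  S → , D S: FIRST = { ',' }
  S → ε: FIRST = { ε }
D has only one production, so no FIRST/FIRST conflict is possible there.

All alternatives of each non-terminal have pairwise disjoint FIRST sets.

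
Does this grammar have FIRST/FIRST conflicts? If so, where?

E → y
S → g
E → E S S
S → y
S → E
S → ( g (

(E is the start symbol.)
A FIRST/FIRST conflict occurs when two productions N → α and N → β for the same non-terminal have FIRST(α) ∩ FIRST(β) ≠ ∅ (with ε ∈ FIRST of a nullable right-hand side, so two nullable alternatives also conflict).

FIRST sets of the non-terminals at (or reachable through a nullable prefix from) the front of some alternative:
  FIRST(E) = { 'y' }

Productions for E:
  E → y: FIRST = { 'y' }
  E → E S S: FIRST = { 'y' }
Productions for S:
  S → g: FIRST = { 'g' }
  S → y: FIRST = { 'y' }
  S → E: FIRST = { 'y' }
  S → ( g (: FIRST = { '(' }

Conflict for E: E → y and E → E S S
  Overlap: { 'y' }
Conflict for S: S → y and S → E
  Overlap: { 'y' }

Answer: Yes. E → y / E → E S S on { 'y' }; S → y / S → E on { 'y' }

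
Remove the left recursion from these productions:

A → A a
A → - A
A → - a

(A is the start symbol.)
A → - A A'
A → - a A'
A' → a A'
A' → ε

A is directly left-recursive. The standard transformation for
  A → A α₁ | ... | A α_m | β₁ | ... | β_n
is
  A  → β₁ A' | ... | β_n A'
  A' → α₁ A' | ... | α_m A' | ε

A → - A becomes A → - A A'
A → - a becomes A → - a A'
A → A a becomes A' → a A'
Add A' → ε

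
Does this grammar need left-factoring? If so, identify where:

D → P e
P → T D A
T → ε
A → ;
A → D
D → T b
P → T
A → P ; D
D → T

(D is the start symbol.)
Left-factoring is needed when two productions for the same non-terminal
share a common prefix on the right-hand side.

Productions for D:
  D → P e
  D → T b
  D → T
Productions for P:
  P → T D A
  P → T
Productions for A:
  A → ;
  A → D
  A → P ; D

Found common prefix 'T' in productions for D
Found common prefix 'T' in productions for P

Answer: Yes, D has productions with common prefix 'T'; P has productions with common prefix 'T'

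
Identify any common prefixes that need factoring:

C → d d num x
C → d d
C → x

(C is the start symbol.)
Left-factoring is needed when two productions for the same non-terminal
share a common prefix on the right-hand side.

Productions for C:
  C → d d num x
  C → d d
  C → x

Found common prefix 'd d' in productions for C

Answer: Yes, C has productions with common prefix 'd d'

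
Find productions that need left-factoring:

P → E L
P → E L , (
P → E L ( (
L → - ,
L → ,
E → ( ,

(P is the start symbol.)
Left-factoring is needed when two productions for the same non-terminal
share a common prefix on the right-hand side.

Productions for P:
  P → E L
  P → E L , (
  P → E L ( (
Productions for L:
  L → - ,
  L → ,

Found common prefix 'E L' in productions for P

Answer: Yes, P has productions with common prefix 'E L'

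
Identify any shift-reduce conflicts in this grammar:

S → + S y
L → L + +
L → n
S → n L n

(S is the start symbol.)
No shift-reduce conflicts

A shift-reduce conflict occurs when an LR(0) state has both:
  - a complete (reduce) item [A → α .] (dot at the end), and
  - a shift item [B → β . c γ] (dot before a terminal).

Augment with S' → S and build the canonical LR(0) collection (I0 = CLOSURE({[S' → . S]}), then GOTO on every symbol after a dot until no new states appear). It has 11 states:
  I0: { [S → . + S y], [S → . n L n], [S' → . S] }  — shift
  I1: { [S → + . S y], [S → . + S y], [S → . n L n] }  — shift
  I2: { [S' → S .] }  — accept
  I3: { [L → . L + +], [L → . n], [S → n . L n] }  — shift
  I4: { [L → L . + +], [S → n L . n] }  — shift
  I5: { [L → n .] }  — reduce
  I6: { [L → L + . +] }  — shift
  I7: { [S → n L n .] }  — reduce
  I8: { [L → L + + .] }  — reduce
  I9: { [S → + S . y] }  — shift
  I10: { [S → + S y .] }  — reduce

No state contains both a complete item and a shift item.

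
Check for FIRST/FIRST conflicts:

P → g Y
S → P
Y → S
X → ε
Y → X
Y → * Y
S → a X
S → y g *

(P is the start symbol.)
No FIRST/FIRST conflicts.

A FIRST/FIRST conflict occurs when two productions N → α and N → β for the same non-terminal have FIRST(α) ∩ FIRST(β) ≠ ∅ (with ε ∈ FIRST of a nullable right-hand side, so two nullable alternatives also conflict).

FIRST sets of the non-terminals at (or reachable through a nullable prefix from) the front of some alternative:
  FIRST(P) = { 'g' }
  FIRST(S) = { 'a', 'g', 'y' }
  FIRST(X) = { ε }

Productions for S:
  S → P: FIRST = { 'g' }
  S → a X: FIRST = { 'a' }
  S → y g *: FIRST = { 'y' }
Productions for Y:
  Y → S: FIRST = { 'a', 'g', 'y' }
  Y → X: FIRST = { ε }
  Y → * Y: FIRST = { '*' }
P, X have only one production, so no FIRST/FIRST conflict is possible there.

All alternatives of each non-terminal have pairwise disjoint FIRST sets.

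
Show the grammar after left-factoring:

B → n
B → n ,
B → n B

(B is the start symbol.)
Left-factoring transforms A → αβ₁ | αβ₂ into A → αA' and A' → β₁ | β₂
(α is the longest common prefix among the alternatives). Repeat until
no nonterminal has two alternatives with a common prefix.

Round 1: B has alternatives sharing prefix 'n'. Introduce B': B → n B'
  Add: B' → ε
  Add: B' → ,
  Add: B' → B

No remaining common prefixes — done.

Resulting grammar:
B → n B'
B' → ε
B' → ,
B' → B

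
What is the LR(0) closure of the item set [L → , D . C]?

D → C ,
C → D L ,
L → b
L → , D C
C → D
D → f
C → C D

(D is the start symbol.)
{ [C → . C D], [C → . D L ,], [C → . D], [D → . C ,], [D → . f], [L → , D . C] }

Start with: [L → , D . C]
  [L → , D . C] has the dot before C: add [C → . D L ,], [C → . D], [C → . C D]
  [C → . D L ,] has the dot before D: add [D → . C ,], [D → . f]
No further items can be added.

CLOSURE = { [C → . C D], [C → . D L ,], [C → . D], [D → . C ,], [D → . f], [L → , D . C] }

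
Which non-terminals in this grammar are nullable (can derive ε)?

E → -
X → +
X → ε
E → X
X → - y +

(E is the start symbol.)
ε-productions: X → ε
So X is immediately nullable.
E → X: every symbol on the right is nullable, so E is nullable too.
Every non-terminal is now nullable.
Nullable = { 'E', 'X' }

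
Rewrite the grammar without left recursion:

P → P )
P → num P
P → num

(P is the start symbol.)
P is directly left-recursive. The standard transformation for
  A → A α₁ | ... | A α_m | β₁ | ... | β_n
is
  A  → β₁ A' | ... | β_n A'
  A' → α₁ A' | ... | α_m A' | ε

P → num P becomes P → num P P'
P → num becomes P → num P'
P → P ) becomes P' → ) P'
Add P' → ε

Resulting grammar:
P → num P P'
P → num P'
P' → ) P'
P' → ε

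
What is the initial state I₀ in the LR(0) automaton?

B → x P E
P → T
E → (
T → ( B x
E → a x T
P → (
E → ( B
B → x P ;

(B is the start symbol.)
{ [B → . x P ;], [B → . x P E], [B' → . B] }

First, augment the grammar with B' → B
I₀ = CLOSURE({ [B' → . B] }):
  [B' → . B] has the dot before B: add [B → . x P E], [B → . x P ;]
No further items can be added.

I₀ = { [B → . x P ;], [B → . x P E], [B' → . B] }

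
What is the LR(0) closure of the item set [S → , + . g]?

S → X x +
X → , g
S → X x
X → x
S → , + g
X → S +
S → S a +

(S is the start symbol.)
Start with: [S → , + . g]
The dot precedes the terminal g, so nothing is added.

CLOSURE = { [S → , + . g] }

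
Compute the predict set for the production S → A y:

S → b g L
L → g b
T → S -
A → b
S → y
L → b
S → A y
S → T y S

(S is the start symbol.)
{ 'b' }

PREDICT(S → A y) = (FIRST(RHS) \ {ε}) ∪ (FOLLOW(S) if ε ∈ FIRST(RHS), i.e. RHS ⇒* ε)
FIRST(A) = { 'b' }
FIRST(A y) = { 'b' }
ε ∉ FIRST(A y), so FOLLOW(S) is not added.
PREDICT(S → A y) = { 'b' }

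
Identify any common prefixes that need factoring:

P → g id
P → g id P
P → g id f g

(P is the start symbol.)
Left-factoring is needed when two productions for the same non-terminal
share a common prefix on the right-hand side.

Productions for P:
  P → g id
  P → g id P
  P → g id f g

Found common prefix 'g id' in productions for P

Answer: Yes, P has productions with common prefix 'g id'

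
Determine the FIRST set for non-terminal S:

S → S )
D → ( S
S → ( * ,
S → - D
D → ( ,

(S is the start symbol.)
{ '(', '-' }

To compute FIRST(S), examine every production with S on the left-hand side, reading each right-hand side left to right until a non-nullable symbol is reached.

From S → S ):
  - S is the symbol being defined: contributes nothing new
    S is not nullable, so stop
From S → ( * ,:
  - '(' is a terminal: add '(' and stop
From S → - D:
  - '-' is a terminal: add '-' and stop

Collecting: FIRST(S) = { '(', '-' }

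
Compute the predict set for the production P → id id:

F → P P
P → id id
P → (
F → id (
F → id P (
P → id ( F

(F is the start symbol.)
{ 'id' }

PREDICT(P → id id) = (FIRST(RHS) \ {ε}) ∪ (FOLLOW(P) if ε ∈ FIRST(RHS), i.e. RHS ⇒* ε)
FIRST(id id) = { 'id' }
ε ∉ FIRST(id id), so FOLLOW(P) is not added.
PREDICT(P → id id) = { 'id' }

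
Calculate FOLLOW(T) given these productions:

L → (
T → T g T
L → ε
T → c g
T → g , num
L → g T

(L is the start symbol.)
To compute FOLLOW(T), find every occurrence of T on a right-hand side N → α T β: add FIRST(β) \ {ε}, and if β is empty or nullable also add FOLLOW(N). Iterate to a fixed point.

In T → T g T: T is followed by g T, add FIRST(g T) \ {ε} = { 'g' }
In T → T g T: T is at the end; this adds FOLLOW(T) to itself — nothing new
In L → g T: T is at the end, add FOLLOW(L)

The FOLLOW sets referred to above (computed the same way, to a fixed point):
  FOLLOW(L) = { $ }

Taking the union: FOLLOW(T) = { $, 'g' }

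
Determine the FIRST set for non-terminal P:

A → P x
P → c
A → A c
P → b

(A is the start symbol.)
{ 'b', 'c' }

To compute FIRST(P), examine every production with P on the left-hand side, reading each right-hand side left to right until a non-nullable symbol is reached.

From P → c:
  - c is a terminal: add 'c' and stop
From P → b:
  - b is a terminal: add 'b' and stop

Collecting: FIRST(P) = { 'b', 'c' }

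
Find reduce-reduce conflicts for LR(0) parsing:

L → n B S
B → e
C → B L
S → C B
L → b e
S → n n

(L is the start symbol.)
A reduce-reduce conflict occurs when an LR(0) state has two complete items [A → α .] and [B → β .] — both call for a reduction, and with no lookahead the parser cannot choose between them.

Augment with L' → L and build the canonical LR(0) collection (I0 = CLOSURE({[L' → . L]}), then GOTO on every symbol after a dot until no new states appear). It has 14 states:
  I0: { [L → . b e], [L → . n B S], [L' → . L] }  — shift
  I1: { [L' → L .] }  — accept
  I2: { [L → b . e] }  — shift
  I3: { [B → . e], [L → n . B S] }  — shift
  I4: { [B → . e], [C → . B L], [L → n B . S], [S → . C B], [S → . n n] }  — shift
  I5: { [B → e .] }  — reduce
  I6: { [C → B . L], [L → . b e], [L → . n B S] }  — shift
  I7: { [B → . e], [S → C . B] }  — shift
  I8: { [L → n B S .] }  — reduce
  I9: { [S → n . n] }  — shift
  I10: { [S → n n .] }  — reduce
  I11: { [S → C B .] }  — reduce
  I12: { [C → B L .] }  — reduce
  I13: { [L → b e .] }  — reduce

No state contains more than one complete item.

Answer: No reduce-reduce conflicts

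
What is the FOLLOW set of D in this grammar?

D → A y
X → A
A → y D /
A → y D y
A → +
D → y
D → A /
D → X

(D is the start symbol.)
{ $, '/', 'y' }

To compute FOLLOW(D), find every occurrence of D on a right-hand side N → α D β: add FIRST(β) \ {ε}, and if β is empty or nullable also add FOLLOW(N). Iterate to a fixed point.

D is the start symbol, so $ ∈ FOLLOW(D).
In A → y D /: D is followed by '/', add FIRST('/') \ {ε} = { '/' }
In A → y D y: D is followed by y, add FIRST(y) \ {ε} = { 'y' }

Taking the union: FOLLOW(D) = { $, '/', 'y' }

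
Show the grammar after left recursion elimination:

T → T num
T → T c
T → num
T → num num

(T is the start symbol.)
T → num T'
T → num num T'
T' → num T'
T' → c T'
T' → ε

T is directly left-recursive. The standard transformation for
  A → A α₁ | ... | A α_m | β₁ | ... | β_n
is
  A  → β₁ A' | ... | β_n A'
  A' → α₁ A' | ... | α_m A' | ε

T → num becomes T → num T'
T → num num becomes T → num num T'
T → T num becomes T' → num T'
T → T c becomes T' → c T'
Add T' → ε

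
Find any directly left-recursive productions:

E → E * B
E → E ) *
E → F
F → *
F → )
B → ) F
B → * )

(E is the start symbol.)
Yes, E is left-recursive

Direct left recursion occurs when N → N α for some non-terminal N (the right-hand side begins with the left-hand side itself).

E → E * B: LEFT RECURSIVE (starts with E)
E → E ) *: LEFT RECURSIVE (starts with E)
E → F: starts with F
F → *: starts with '*'
F → ): starts with ')'
B → ) F: starts with ')'
B → * ): starts with '*'

The grammar has direct left recursion on: E.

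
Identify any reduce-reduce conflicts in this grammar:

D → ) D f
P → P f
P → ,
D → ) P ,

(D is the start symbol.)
No reduce-reduce conflicts

Augment with D' → D and build the canonical LR(0) collection (I0 = CLOSURE({[D' → . D]}), then GOTO on every symbol after a dot until no new states appear). It has 9 states:
  I0: { [D → . ) D f], [D → . ) P ,], [D' → . D] }  — shift
  I1: { [D → ) . D f], [D → ) . P ,], [D → . ) D f], [D → . ) P ,], [P → . ,], [P → . P f] }  — shift
  I2: { [D' → D .] }  — accept
  I3: { [P → , .] }  — reduce
  I4: { [D → ) D . f] }  — shift
  I5: { [D → ) P . ,], [P → P . f] }  — shift
  I6: { [D → ) P , .] }  — reduce
  I7: { [P → P f .] }  — reduce
  I8: { [D → ) D f .] }  — reduce

No state contains more than one complete item.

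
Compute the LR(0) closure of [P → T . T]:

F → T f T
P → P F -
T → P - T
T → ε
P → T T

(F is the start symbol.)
{ [P → . P F -], [P → . T T], [P → T . T], [T → . P - T], [T → .] }

Start with: [P → T . T]
  [P → T . T] has the dot before T: add [T → . P - T], [T → .]
  [T → . P - T] has the dot before P: add [P → . P F -], [P → . T T]
No further items can be added.

CLOSURE = { [P → . P F -], [P → . T T], [P → T . T], [T → . P - T], [T → .] }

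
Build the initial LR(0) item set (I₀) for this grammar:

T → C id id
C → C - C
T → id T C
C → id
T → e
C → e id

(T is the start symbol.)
{ [C → . C - C], [C → . e id], [C → . id], [T → . C id id], [T → . e], [T → . id T C], [T' → . T] }

First, augment the grammar with T' → T
I₀ = CLOSURE({ [T' → . T] }):
  [T' → . T] has the dot before T: add [T → . C id id], [T → . id T C], [T → . e]
  [T → . C id id] has the dot before C: add [C → . C - C], [C → . id], [C → . e id]
No further items can be added.

I₀ = { [C → . C - C], [C → . e id], [C → . id], [T → . C id id], [T → . e], [T → . id T C], [T' → . T] }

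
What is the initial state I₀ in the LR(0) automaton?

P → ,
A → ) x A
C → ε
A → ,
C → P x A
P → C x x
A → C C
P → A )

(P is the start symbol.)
{ [A → . ) x A], [A → . ,], [A → . C C], [C → . P x A], [C → .], [P → . ,], [P → . A )], [P → . C x x], [P' → . P] }

First, augment the grammar with P' → P
I₀ = CLOSURE({ [P' → . P] }):
  [P' → . P] has the dot before P: add [P → . ,], [P → . C x x], [P → . A )]
  [P → . C x x] has the dot before C: add [C → .], [C → . P x A]
  [P → . A )] has the dot before A: add [A → . ) x A], [A → . ,], [A → . C C]
No further items can be added.

I₀ = { [A → . ) x A], [A → . ,], [A → . C C], [C → . P x A], [C → .], [P → . ,], [P → . A )], [P → . C x x], [P' → . P] }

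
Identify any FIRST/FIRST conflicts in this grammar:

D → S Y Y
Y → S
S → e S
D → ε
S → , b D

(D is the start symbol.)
No FIRST/FIRST conflicts.

A FIRST/FIRST conflict occurs when two productions N → α and N → β for the same non-terminal have FIRST(α) ∩ FIRST(β) ≠ ∅ (with ε ∈ FIRST of a nullable right-hand side, so two nullable alternatives also conflict).

FIRST sets of the non-terminals at (or reachable through a nullable prefix from) the front of some alternative:
  FIRST(S) = { ',', 'e' }

Productions for D:
  D → S Y Y: FIRST = { ',', 'e' }
  D → ε: FIRST = { ε }
Productions for S:
  S → e S: FIRST = { 'e' }
  S → , b D: FIRST = { ',' }
Y has only one production, so no FIRST/FIRST conflict is possible there.

All alternatives of each non-terminal have pairwise disjoint FIRST sets.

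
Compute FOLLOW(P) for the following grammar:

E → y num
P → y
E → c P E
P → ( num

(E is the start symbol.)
To compute FOLLOW(P), find every occurrence of P on a right-hand side N → α P β: add FIRST(β) \ {ε}, and if β is empty or nullable also add FOLLOW(N). Iterate to a fixed point.

In E → c P E: P is followed by E, add FIRST(E) \ {ε} = { 'c', 'y' }

Taking the union: FOLLOW(P) = { 'c', 'y' }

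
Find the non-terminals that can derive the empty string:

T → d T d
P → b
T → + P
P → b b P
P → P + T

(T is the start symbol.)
None

A non-terminal is nullable if it can derive ε (the empty string): either it has an ε-production, or it has a production whose right-hand side consists entirely of nullable non-terminals.

There are no ε-productions, so no non-terminal can derive ε.
No non-terminals are nullable.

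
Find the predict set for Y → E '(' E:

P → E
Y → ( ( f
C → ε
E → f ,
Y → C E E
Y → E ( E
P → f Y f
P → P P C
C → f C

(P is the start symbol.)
PREDICT(Y → E '(' E) = (FIRST(RHS) \ {ε}) ∪ (FOLLOW(Y) if ε ∈ FIRST(RHS), i.e. RHS ⇒* ε)
FIRST(E) = { 'f' }
FIRST(E '(' E) = { 'f' }
ε ∉ FIRST(E '(' E), so FOLLOW(Y) is not added.
PREDICT(Y → E '(' E) = { 'f' }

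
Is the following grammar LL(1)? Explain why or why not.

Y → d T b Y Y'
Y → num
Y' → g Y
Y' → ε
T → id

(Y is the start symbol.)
No. Predict set conflict for Y': { 'g' }

Relevant sets:
  FOLLOW(Y') = { $, 'g' }

For Y:
  PREDICT(Y → d T b Y Y') = { 'd' }
  PREDICT(Y → num) = { 'num' }
For Y':
  PREDICT(Y' → g Y) = { 'g' }
  PREDICT(Y' → ε) = { $, 'g' }
T has a single production, so nothing to check there.

Conflict found: Predict set conflict for Y': { 'g' }
The grammar is NOT LL(1).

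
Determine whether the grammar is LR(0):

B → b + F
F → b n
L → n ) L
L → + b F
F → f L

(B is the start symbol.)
Yes, the grammar is LR(0)

A grammar is LR(0) if no state in the canonical LR(0) collection has:
  - both a shift item (dot before a terminal) and a complete item (shift-reduce conflict), or
  - two or more complete items (reduce-reduce conflict; the accept item [B' → B .] counts as a complete item here).

Augment with B' → B and build the canonical LR(0) collection (I0 = CLOSURE({[B' → . B]}), then GOTO on every symbol after a dot until no new states appear). It has 15 states:
  I0: { [B → . b + F], [B' → . B] }  — shift
  I1: { [B' → B .] }  — accept
  I2: { [B → b . + F] }  — shift
  I3: { [B → b + . F], [F → . b n], [F → . f L] }  — shift
  I4: { [B → b + F .] }  — reduce
  I5: { [F → b . n] }  — shift
  I6: { [F → f . L], [L → . + b F], [L → . n ) L] }  — shift
  I7: { [L → + . b F] }  — shift
  I8: { [F → f L .] }  — reduce
  I9: { [L → n . ) L] }  — shift
  I10: { [L → . + b F], [L → . n ) L], [L → n ) . L] }  — shift
  I11: { [L → n ) L .] }  — reduce
  I12: { [F → . b n], [F → . f L], [L → + b . F] }  — shift
  I13: { [L → + b F .] }  — reduce
  I14: { [F → b n .] }  — reduce

Every state is either a pure shift/goto state or contains exactly one complete item and nothing to shift — no conflicts. The grammar is LR(0).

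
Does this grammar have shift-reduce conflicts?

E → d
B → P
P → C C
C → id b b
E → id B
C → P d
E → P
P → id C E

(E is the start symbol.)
Yes — I3: [E → P .] vs [C → P . d]; I8: [B → P .] vs [C → P . d]; I14: [P → C C .] vs [C → . id b b]

A shift-reduce conflict occurs when an LR(0) state has both:
  - a complete (reduce) item [A → α .] (dot at the end), and
  - a shift item [B → β . c γ] (dot before a terminal).

Augment with E' → E and build the canonical LR(0) collection (I0 = CLOSURE({[E' → . E]}), then GOTO on every symbol after a dot until no new states appear). It has 16 states:
  I0: { [C → . P d], [C → . id b b], [E → . P], [E → . d], [E → . id B], [E' → . E], [P → . C C], [P → . id C E] }  — shift
  I1: { [C → . P d], [C → . id b b], [P → . C C], [P → . id C E], [P → C . C] }  — shift
  I2: { [E' → E .] }  — accept
  I3: { [C → P . d], [E → P .] }  — shift, reduce
  I4: { [E → d .] }  — reduce
  I5: { [B → . P], [C → . P d], [C → . id b b], [C → id . b b], [E → id . B], [P → . C C], [P → . id C E], [P → id . C E] }  — shift
  I6: { [E → id B .] }  — reduce
  I7: { [C → . P d], [C → . id b b], [E → . P], [E → . d], [E → . id B], [P → . C C], [P → . id C E], [P → C . C], [P → id C . E] }  — shift
  I8: { [B → P .], [C → P . d] }  — shift, reduce
  I9: { [C → id b . b] }  — shift
  I10: { [C → . P d], [C → . id b b], [C → id . b b], [P → . C C], [P → . id C E], [P → id . C E] }  — shift
  I11: { [C → P . d] }  — shift
  I12: { [C → P d .] }  — reduce
  I13: { [C → id b b .] }  — reduce
  I14: { [C → . P d], [C → . id b b], [P → . C C], [P → . id C E], [P → C . C], [P → C C .] }  — shift, reduce
  I15: { [P → id C E .] }  — reduce

I3 contains reduce item [E → P .] and shift item [C → P . d] — shift-reduce conflict.
I8 contains reduce item [B → P .] and shift item [C → P . d] — shift-reduce conflict.
I14 contains reduce item [P → C C .] and shift items [C → . id b b], [P → . id C E] — shift-reduce conflict.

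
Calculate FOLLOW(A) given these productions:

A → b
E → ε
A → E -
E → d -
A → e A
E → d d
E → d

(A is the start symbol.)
To compute FOLLOW(A), find every occurrence of A on a right-hand side N → α A β: add FIRST(β) \ {ε}, and if β is empty or nullable also add FOLLOW(N). Iterate to a fixed point.

A is the start symbol, so $ ∈ FOLLOW(A).
In A → e A: A is at the end; this adds FOLLOW(A) to itself — nothing new

Taking the union: FOLLOW(A) = { $ }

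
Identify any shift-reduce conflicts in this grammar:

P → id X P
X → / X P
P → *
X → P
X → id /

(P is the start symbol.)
Yes — I8: [X → id / .] vs [P → . *]

A shift-reduce conflict occurs when an LR(0) state has both:
  - a complete (reduce) item [A → α .] (dot at the end), and
  - a shift item [B → β . c γ] (dot before a terminal).

Augment with P' → P and build the canonical LR(0) collection (I0 = CLOSURE({[P' → . P]}), then GOTO on every symbol after a dot until no new states appear). It has 12 states:
  I0: { [P → . *], [P → . id X P], [P' → . P] }  — shift
  I1: { [P → * .] }  — reduce
  I2: { [P' → P .] }  — accept
  I3: { [P → . *], [P → . id X P], [P → id . X P], [X → . / X P], [X → . P], [X → . id /] }  — shift
  I4: { [P → . *], [P → . id X P], [X → . / X P], [X → . P], [X → . id /], [X → / . X P] }  — shift
  I5: { [X → P .] }  — reduce
  I6: { [P → . *], [P → . id X P], [P → id X . P] }  — shift
  I7: { [P → . *], [P → . id X P], [P → id . X P], [X → . / X P], [X → . P], [X → . id /], [X → id . /] }  — shift
  I8: { [P → . *], [P → . id X P], [X → . / X P], [X → . P], [X → . id /], [X → / . X P], [X → id / .] }  — shift, reduce
  I9: { [P → . *], [P → . id X P], [X → / X . P] }  — shift
  I10: { [X → / X P .] }  — reduce
  I11: { [P → id X P .] }  — reduce

I8 contains reduce item [X → id / .] and shift items [P → . *], [P → . id X P], [X → . / X P], [X → . id /] — shift-reduce conflict.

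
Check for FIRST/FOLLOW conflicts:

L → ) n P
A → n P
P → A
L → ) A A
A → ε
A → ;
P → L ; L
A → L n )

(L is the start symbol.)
Yes. A → n P with FOLLOW(A) on { 'n' }; A → ';' with FOLLOW(A) on { ';' }; A → L n ')' with FOLLOW(A) on { ')' }; P → L ';' L with FOLLOW(P) on { ')' }

Nullable non-terminals: A, P.
FIRST sets used below: FIRST(L) = { ')' }, FIRST(A) = { ')', ';', 'n', ε }

A: nullable alternative(s) A → ε; FOLLOW(A) = { $, ')', ';', 'n' }
  A → n P: FIRST \ {ε} = { 'n' } — overlaps FOLLOW(A) on { 'n' }: CONFLICT
  A → ε: FIRST \ {ε} = { } — this is the only nullable alternative, skip
  A → ;: FIRST \ {ε} = { ';' } — overlaps FOLLOW(A) on { ';' }: CONFLICT
  A → L n ): FIRST \ {ε} = { ')' } — overlaps FOLLOW(A) on { ')' }: CONFLICT

P: nullable alternative(s) P → A; FOLLOW(P) = { $, ')', ';', 'n' }
  P → A: FIRST \ {ε} = { ')', ';', 'n' } — this is the only nullable alternative, skip
  P → L ; L: FIRST \ {ε} = { ')' } — overlaps FOLLOW(P) on { ')' }: CONFLICT

L has no nullable alternative, so no FIRST/FOLLOW check is needed there.

So the grammar has 4 FIRST/FOLLOW conflicts (marked CONFLICT above).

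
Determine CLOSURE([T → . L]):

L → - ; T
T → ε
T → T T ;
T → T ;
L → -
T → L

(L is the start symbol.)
Start with: [T → . L]
  [T → . L] has the dot before L: add [L → . - ; T], [L → . -]
No further items can be added.

CLOSURE = { [L → . - ; T], [L → . -], [T → . L] }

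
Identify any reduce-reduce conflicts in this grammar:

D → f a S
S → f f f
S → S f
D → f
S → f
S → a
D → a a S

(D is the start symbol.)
A reduce-reduce conflict occurs when an LR(0) state has two complete items [A → α .] and [B → β .] — both call for a reduction, and with no lookahead the parser cannot choose between them.

Augment with D' → D and build the canonical LR(0) collection (I0 = CLOSURE({[D' → . D]}), then GOTO on every symbol after a dot until no new states appear). It has 13 states:
  I0: { [D → . a a S], [D → . f a S], [D → . f], [D' → . D] }  — shift
  I1: { [D' → D .] }  — accept
  I2: { [D → a . a S] }  — shift
  I3: { [D → f . a S], [D → f .] }  — shift, reduce
  I4: { [D → f a . S], [S → . S f], [S → . a], [S → . f f f], [S → . f] }  — shift
  I5: { [D → f a S .], [S → S . f] }  — shift, reduce
  I6: { [S → a .] }  — reduce
  I7: { [S → f . f f], [S → f .] }  — shift, reduce
  I8: { [S → f f . f] }  — shift
  I9: { [S → f f f .] }  — reduce
  I10: { [S → S f .] }  — reduce
  I11: { [D → a a . S], [S → . S f], [S → . a], [S → . f f f], [S → . f] }  — shift
  I12: { [D → a a S .], [S → S . f] }  — shift, reduce

No state contains more than one complete item.

Answer: No reduce-reduce conflicts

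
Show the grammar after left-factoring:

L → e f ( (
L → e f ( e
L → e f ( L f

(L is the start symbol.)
L → e f ( L'
L' → (
L' → e
L' → L f

Left-factoring transforms A → αβ₁ | αβ₂ into A → αA' and A' → β₁ | β₂
(α is the longest common prefix among the alternatives). Repeat until
no nonterminal has two alternatives with a common prefix.

Round 1: L has alternatives sharing prefix 'e f ('. Introduce L': L → e f ( L'
  Add: L' → (
  Add: L' → e
  Add: L' → L f

No remaining common prefixes — done.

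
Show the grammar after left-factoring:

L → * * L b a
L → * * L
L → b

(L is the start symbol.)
Left-factoring transforms A → αβ₁ | αβ₂ into A → αA' and A' → β₁ | β₂
(α is the longest common prefix among the alternatives). Repeat until
no nonterminal has two alternatives with a common prefix.

Round 1: L has alternatives sharing prefix '* * L'. Introduce L': L → * * L L'
  Add: L' → b a
  Add: L' → ε

No remaining common prefixes — done.

Resulting grammar:
L → * * L L'
L' → b a
L' → ε
L → b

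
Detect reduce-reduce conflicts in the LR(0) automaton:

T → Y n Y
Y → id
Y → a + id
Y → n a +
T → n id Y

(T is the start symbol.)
Augment with T' → T and build the canonical LR(0) collection (I0 = CLOSURE({[T' → . T]}), then GOTO on every symbol after a dot until no new states appear). It has 15 states:
  I0: { [T → . Y n Y], [T → . n id Y], [T' → . T], [Y → . a + id], [Y → . id], [Y → . n a +] }  — shift
  I1: { [T' → T .] }  — accept
  I2: { [T → Y . n Y] }  — shift
  I3: { [Y → a . + id] }  — shift
  I4: { [Y → id .] }  — reduce
  I5: { [T → n . id Y], [Y → n . a +] }  — shift
  I6: { [Y → n a . +] }  — shift
  I7: { [T → n id . Y], [Y → . a + id], [Y → . id], [Y → . n a +] }  — shift
  I8: { [T → n id Y .] }  — reduce
  I9: { [Y → n . a +] }  — shift
  I10: { [Y → n a + .] }  — reduce
  I11: { [Y → a + . id] }  — shift
  I12: { [Y → a + id .] }  — reduce
  I13: { [T → Y n . Y], [Y → . a + id], [Y → . id], [Y → . n a +] }  — shift
  I14: { [T → Y n Y .] }  — reduce

No state contains more than one complete item.

Answer: No reduce-reduce conflicts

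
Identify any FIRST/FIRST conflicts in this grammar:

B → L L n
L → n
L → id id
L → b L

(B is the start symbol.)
A FIRST/FIRST conflict occurs when two productions N → α and N → β for the same non-terminal have FIRST(α) ∩ FIRST(β) ≠ ∅ (with ε ∈ FIRST of a nullable right-hand side, so two nullable alternatives also conflict).

Productions for L:
  L → n: FIRST = { 'n' }
  L → id id: FIRST = { 'id' }
  L → b L: FIRST = { 'b' }
B has only one production, so no FIRST/FIRST conflict is possible there.

All alternatives of each non-terminal have pairwise disjoint FIRST sets.

Answer: No FIRST/FIRST conflicts.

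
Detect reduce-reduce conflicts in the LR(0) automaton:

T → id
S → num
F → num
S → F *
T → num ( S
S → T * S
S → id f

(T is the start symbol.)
Augment with T' → T and build the canonical LR(0) collection (I0 = CLOSURE({[T' → . T]}), then GOTO on every symbol after a dot until no new states appear). It has 14 states:
  I0: { [T → . id], [T → . num ( S], [T' → . T] }  — shift
  I1: { [T' → T .] }  — accept
  I2: { [T → id .] }  — reduce
  I3: { [T → num . ( S] }  — shift
  I4: { [F → . num], [S → . F *], [S → . T * S], [S → . id f], [S → . num], [T → . id], [T → . num ( S], [T → num ( . S] }  — shift
  I5: { [S → F . *] }  — shift
  I6: { [T → num ( S .] }  — reduce
  I7: { [S → T . * S] }  — shift
  I8: { [S → id . f], [T → id .] }  — shift, reduce
  I9: { [F → num .], [S → num .], [T → num . ( S] }  — shift, 2 reduces
  I10: { [S → id f .] }  — reduce
  I11: { [F → . num], [S → . F *], [S → . T * S], [S → . id f], [S → . num], [S → T * . S], [T → . id], [T → . num ( S] }  — shift
  I12: { [S → T * S .] }  — reduce
  I13: { [S → F * .] }  — reduce

I9 contains complete items [F → num .], [S → num .] — reduce-reduce conflict.

Answer: Yes — I9: [F → num .] vs [S → num .]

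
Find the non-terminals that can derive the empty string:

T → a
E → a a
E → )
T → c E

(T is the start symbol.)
A non-terminal is nullable if it can derive ε (the empty string): either it has an ε-production, or it has a production whose right-hand side consists entirely of nullable non-terminals.

There are no ε-productions, so no non-terminal can derive ε.
No non-terminals are nullable.

Answer: None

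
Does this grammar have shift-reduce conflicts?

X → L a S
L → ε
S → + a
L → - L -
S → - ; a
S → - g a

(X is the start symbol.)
Augment with X' → X and build the canonical LR(0) collection (I0 = CLOSURE({[X' → . X]}), then GOTO on every symbol after a dot until no new states appear). It has 15 states:
  I0: { [L → . - L -], [L → .], [X → . L a S], [X' → . X] }  — shift, reduce
  I1: { [L → - . L -], [L → . - L -], [L → .] }  — shift, reduce
  I2: { [X → L . a S] }  — shift
  I3: { [X' → X .] }  — accept
  I4: { [S → . + a], [S → . - ; a], [S → . - g a], [X → L a . S] }  — shift
  I5: { [S → + . a] }  — shift
  I6: { [S → - . ; a], [S → - . g a] }  — shift
  I7: { [X → L a S .] }  — reduce
  I8: { [S → - ; . a] }  — shift
  I9: { [S → - g . a] }  — shift
  I10: { [S → - g a .] }  — reduce
  I11: { [S → - ; a .] }  — reduce
  I12: { [S → + a .] }  — reduce
  I13: { [L → - L . -] }  — shift
  I14: { [L → - L - .] }  — reduce

I0 contains reduce item [L → .] and shift item [L → . - L -] — shift-reduce conflict.
I1 contains reduce item [L → .] and shift item [L → . - L -] — shift-reduce conflict.

Answer: Yes — I0: [L → .] vs [L → . - L -]; I1: [L → .] vs [L → . - L -]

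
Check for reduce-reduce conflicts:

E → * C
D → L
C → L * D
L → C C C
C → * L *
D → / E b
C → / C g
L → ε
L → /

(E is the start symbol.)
Yes — I4: [L → .] vs [L → / .]; I5: [E → * C .] vs [L → .]; I8: [L → .] vs [L → / .]; I13: [L → .] vs [L → C C C .]; I20: [C → * L * .] vs [L → .]

A reduce-reduce conflict occurs when an LR(0) state has two complete items [A → α .] and [B → β .] — both call for a reduction, and with no lookahead the parser cannot choose between them.

Augment with E' → E and build the canonical LR(0) collection (I0 = CLOSURE({[E' → . E]}), then GOTO on every symbol after a dot until no new states appear). It has 21 states:
  I0: { [E → . * C], [E' → . E] }  — shift
  I1: { [C → . * L *], [C → . / C g], [C → . L * D], [E → * . C], [L → . /], [L → . C C C], [L → .] }  — shift, reduce
  I2: { [E' → E .] }  — accept
  I3: { [C → * . L *], [C → . * L *], [C → . / C g], [C → . L * D], [L → . /], [L → . C C C], [L → .] }  — shift, reduce
  I4: { [C → . * L *], [C → . / C g], [C → . L * D], [C → / . C g], [L → . /], [L → . C C C], [L → .], [L → / .] }  — shift, 2 reduces
  I5: { [C → . * L *], [C → . / C g], [C → . L * D], [E → * C .], [L → . /], [L → . C C C], [L → .], [L → C . C C] }  — shift, 2 reduces
  I6: { [C → L . * D] }  — shift
  I7: { [C → . * L *], [C → . / C g], [C → . L * D], [C → L * . D], [D → . / E b], [D → . L], [L → . /], [L → . C C C], [L → .] }  — shift, reduce
  I8: { [C → . * L *], [C → . / C g], [C → . L * D], [C → / . C g], [D → / . E b], [E → . * C], [L → . /], [L → . C C C], [L → .], [L → / .] }  — shift, 2 reduces
  I9: { [C → . * L *], [C → . / C g], [C → . L * D], [L → . /], [L → . C C C], [L → .], [L → C . C C] }  — shift, reduce
  I10: { [C → L * D .] }  — reduce
  I11: { [C → L . * D], [D → L .] }  — shift, reduce
  I12: { [C → . * L *], [C → . / C g], [C → . L * D], [L → . /], [L → . C C C], [L → .], [L → C . C C], [L → C C . C] }  — shift, reduce
  I13: { [C → . * L *], [C → . / C g], [C → . L * D], [L → . /], [L → . C C C], [L → .], [L → C . C C], [L → C C . C], [L → C C C .] }  — shift, 2 reduces
  I14: { [C → * . L *], [C → . * L *], [C → . / C g], [C → . L * D], [E → * . C], [L → . /], [L → . C C C], [L → .] }  — shift, reduce
  I15: { [C → . * L *], [C → . / C g], [C → . L * D], [C → / C . g], [L → . /], [L → . C C C], [L → .], [L → C . C C] }  — shift, reduce
  I16: { [D → / E . b] }  — shift
  I17: { [D → / E b .] }  — reduce
  I18: { [C → / C g .] }  — reduce
  I19: { [C → * L . *], [C → L . * D] }  — shift
  I20: { [C → * L * .], [C → . * L *], [C → . / C g], [C → . L * D], [C → L * . D], [D → . / E b], [D → . L], [L → . /], [L → . C C C], [L → .] }  — shift, 2 reduces

I4 contains complete items [L → .], [L → / .] — reduce-reduce conflict.
I5 contains complete items [E → * C .], [L → .] — reduce-reduce conflict.
I8 contains complete items [L → .], [L → / .] — reduce-reduce conflict.
I13 contains complete items [L → .], [L → C C C .] — reduce-reduce conflict.
I20 contains complete items [C → * L * .], [L → .] — reduce-reduce conflict.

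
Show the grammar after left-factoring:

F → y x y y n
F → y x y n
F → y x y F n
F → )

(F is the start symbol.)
F → y x y F'
F' → y n
F' → n
F' → F n
F → )

Left-factoring transforms A → αβ₁ | αβ₂ into A → αA' and A' → β₁ | β₂
(α is the longest common prefix among the alternatives). Repeat until
no nonterminal has two alternatives with a common prefix.

Round 1: F has alternatives sharing prefix 'y x y'. Introduce F': F → y x y F'
  Add: F' → y n
  Add: F' → n
  Add: F' → F n

No remaining common prefixes — done.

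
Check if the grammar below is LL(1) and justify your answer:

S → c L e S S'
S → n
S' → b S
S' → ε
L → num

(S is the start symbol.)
No. Predict set conflict for S': { 'b' }

A grammar is LL(1) if for each non-terminal N with multiple productions, the predict sets of those productions are pairwise disjoint, where PREDICT(N → α) = (FIRST(α) \ {ε}) ∪ (FOLLOW(N) if α ⇒* ε).

Relevant sets:
  FOLLOW(S') = { $, 'b' }

For S:
  PREDICT(S → c L e S S') = { 'c' }
  PREDICT(S → n) = { 'n' }
For S':
  PREDICT(S' → b S) = { 'b' }
  PREDICT(S' → ε) = { $, 'b' }
L has a single production, so nothing to check there.

Conflict found: Predict set conflict for S': { 'b' }
The grammar is NOT LL(1).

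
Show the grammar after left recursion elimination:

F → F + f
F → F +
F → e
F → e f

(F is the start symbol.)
F → e F'
F → e f F'
F' → + f F'
F' → + F'
F' → ε

F is directly left-recursive. The standard transformation for
  A → A α₁ | ... | A α_m | β₁ | ... | β_n
is
  A  → β₁ A' | ... | β_n A'
  A' → α₁ A' | ... | α_m A' | ε

F → e becomes F → e F'
F → e f becomes F → e f F'
F → F + f becomes F' → + f F'
F → F + becomes F' → + F'
Add F' → ε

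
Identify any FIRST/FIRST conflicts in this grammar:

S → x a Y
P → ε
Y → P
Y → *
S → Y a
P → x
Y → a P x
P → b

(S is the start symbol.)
A FIRST/FIRST conflict occurs when two productions N → α and N → β for the same non-terminal have FIRST(α) ∩ FIRST(β) ≠ ∅ (with ε ∈ FIRST of a nullable right-hand side, so two nullable alternatives also conflict).

FIRST sets of the non-terminals at (or reachable through a nullable prefix from) the front of some alternative:
  FIRST(Y) = { '*', 'a', 'b', 'x', ε }
  FIRST(P) = { 'b', 'x', ε }

Productions for S:
  S → x a Y: FIRST = { 'x' }
  S → Y a: FIRST = { '*', 'a', 'b', 'x' }
Productions for P:
  P → ε: FIRST = { ε }
  P → x: FIRST = { 'x' }
  P → b: FIRST = { 'b' }
Productions for Y:
  Y → P: FIRST = { 'b', 'x', ε }
  Y → *: FIRST = { '*' }
  Y → a P x: FIRST = { 'a' }

Conflict for S: S → x a Y and S → Y a
  Overlap: { 'x' }

Answer: Yes. S → x a Y / S → Y a on { 'x' }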